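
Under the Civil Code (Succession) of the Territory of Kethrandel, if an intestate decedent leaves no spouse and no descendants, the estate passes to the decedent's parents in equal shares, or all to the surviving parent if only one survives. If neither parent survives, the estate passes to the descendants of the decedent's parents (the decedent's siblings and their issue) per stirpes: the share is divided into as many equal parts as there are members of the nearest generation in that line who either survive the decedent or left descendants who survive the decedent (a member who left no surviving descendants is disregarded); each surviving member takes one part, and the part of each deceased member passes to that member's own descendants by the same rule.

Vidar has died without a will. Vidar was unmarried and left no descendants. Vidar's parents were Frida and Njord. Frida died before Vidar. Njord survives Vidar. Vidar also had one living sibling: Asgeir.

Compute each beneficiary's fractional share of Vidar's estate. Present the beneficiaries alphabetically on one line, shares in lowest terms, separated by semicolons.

Only one parent, Njord, survives, so Njord takes the entire estate. The siblings take nothing because a surviving parent has priority.

Njord 1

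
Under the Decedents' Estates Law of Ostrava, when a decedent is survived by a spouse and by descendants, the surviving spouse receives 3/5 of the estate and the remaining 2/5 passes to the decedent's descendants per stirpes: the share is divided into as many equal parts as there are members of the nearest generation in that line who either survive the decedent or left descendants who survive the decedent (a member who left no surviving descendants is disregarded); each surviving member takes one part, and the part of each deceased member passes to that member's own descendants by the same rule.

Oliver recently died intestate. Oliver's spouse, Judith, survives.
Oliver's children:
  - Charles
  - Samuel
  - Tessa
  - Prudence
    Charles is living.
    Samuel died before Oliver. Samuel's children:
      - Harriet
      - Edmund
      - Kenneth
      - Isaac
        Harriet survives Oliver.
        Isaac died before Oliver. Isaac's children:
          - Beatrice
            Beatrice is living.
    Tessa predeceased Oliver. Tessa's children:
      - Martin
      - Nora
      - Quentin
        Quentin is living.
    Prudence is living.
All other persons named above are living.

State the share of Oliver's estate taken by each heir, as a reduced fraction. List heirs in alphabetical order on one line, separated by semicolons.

Judith, as surviving spouse, takes 3/5.
The remaining 2/5 passes to Oliver's descendants per stirpes.
The 2/5 is divided into 4 equal shares of 1/10 among Charles, Samuel, Tessa, Prudence.
Charles is living and takes 1/10.
Samuel predeceased; the 1/10 allotted to Samuel's branch passes to Samuel's issue by representation.
The 1/10 is divided into 4 equal shares of 1/40 among Harriet, Edmund, Kenneth, Isaac.
Harriet is living and takes 1/40.
Edmund is living and takes 1/40.
Kenneth is living and takes 1/40.
Isaac predeceased; the 1/40 allotted to Isaac's branch passes to Isaac's issue by representation.
Beatrice is the sole taker at this level and receives the full 1/40.
Tessa predeceased; the 1/10 allotted to Tessa's branch passes to Tessa's issue by representation.
The 1/10 is divided into 3 equal shares of 1/30 among Martin, Nora, Quentin.
Martin is living and takes 1/30.
Nora is living and takes 1/30.
Quentin is living and takes 1/30.
Prudence is living and takes 1/10.

Beatrice 1/40; Charles 1/10; Edmund 1/40; Harriet 1/40; Judith 3/5; Kenneth 1/40; Martin 1/30; Nora 1/30; Prudence 1/10; Quentin 1/30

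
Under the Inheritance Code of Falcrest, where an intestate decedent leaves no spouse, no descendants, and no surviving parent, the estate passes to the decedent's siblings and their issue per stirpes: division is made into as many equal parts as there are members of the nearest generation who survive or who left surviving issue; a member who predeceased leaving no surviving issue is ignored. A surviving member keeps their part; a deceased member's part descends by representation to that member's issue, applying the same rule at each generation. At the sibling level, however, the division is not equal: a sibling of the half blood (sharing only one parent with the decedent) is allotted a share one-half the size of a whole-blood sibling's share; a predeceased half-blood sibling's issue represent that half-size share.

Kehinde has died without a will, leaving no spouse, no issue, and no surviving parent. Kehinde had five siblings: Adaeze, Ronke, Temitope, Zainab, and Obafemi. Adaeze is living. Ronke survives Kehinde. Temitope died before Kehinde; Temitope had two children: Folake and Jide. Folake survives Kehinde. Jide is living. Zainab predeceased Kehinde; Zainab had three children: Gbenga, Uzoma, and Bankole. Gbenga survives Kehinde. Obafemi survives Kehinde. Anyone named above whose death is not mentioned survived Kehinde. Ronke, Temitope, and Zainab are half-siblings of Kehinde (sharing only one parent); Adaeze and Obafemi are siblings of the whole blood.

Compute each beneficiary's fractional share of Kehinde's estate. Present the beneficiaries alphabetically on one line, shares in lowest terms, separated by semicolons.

No spouse, descendants, or parent survives, so the estate passes to Kehinde's siblings per stirpes.
Half-blood siblings count for one-half the weight of whole-blood siblings at the initial division.
Dividing 1 in proportion to weights (total weight 7/2): Adaeze (weight 1) → 2/7; Ronke (weight 1/2) → 1/7; Temitope (weight 1/2) → 1/7; Zainab (weight 1/2) → 1/7; Obafemi (weight 1) → 2/7.
Adaeze is living and takes 2/7.
Ronke is living and takes 1/7.
Temitope predeceased; the 1/7 allotted to Temitope's branch passes to Temitope's issue by representation.
The 1/7 is divided into 2 equal shares of 1/14 among Folake, Jide.
Folake is living and takes 1/14.
Jide is living and takes 1/14.
Zainab predeceased; the 1/7 allotted to Zainab's branch passes to Zainab's issue by representation.
The 1/7 is divided into 3 equal shares of 1/21 among Gbenga, Uzoma, Bankole.
Gbenga is living and takes 1/21.
Uzoma is living and takes 1/21.
Bankole is living and takes 1/21.
Obafemi is living and takes 2/7.

Adaeze 2/7; Bankole 1/21; Folake 1/14; Gbenga 1/21; Jide 1/14; Obafemi 2/7; Ronke 1/7; Uzoma 1/21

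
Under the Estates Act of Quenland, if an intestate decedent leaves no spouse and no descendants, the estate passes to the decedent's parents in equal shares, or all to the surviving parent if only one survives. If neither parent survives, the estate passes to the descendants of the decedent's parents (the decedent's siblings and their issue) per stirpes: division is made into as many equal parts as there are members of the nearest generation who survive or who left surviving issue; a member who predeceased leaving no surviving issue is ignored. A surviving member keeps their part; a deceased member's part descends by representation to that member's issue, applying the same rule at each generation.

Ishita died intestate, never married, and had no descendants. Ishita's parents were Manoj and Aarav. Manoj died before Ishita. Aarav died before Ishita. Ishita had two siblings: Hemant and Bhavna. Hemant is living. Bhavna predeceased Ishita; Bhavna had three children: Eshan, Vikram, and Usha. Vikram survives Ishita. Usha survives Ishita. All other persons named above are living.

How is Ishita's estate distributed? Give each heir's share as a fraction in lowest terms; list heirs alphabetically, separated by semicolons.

Neither parent survives and there are no descendants, so the estate passes to Ishita's siblings and their issue per stirpes.
The estate is divided into 2 equal shares of 1/2 among Hemant, Bhavna.
Hemant is living and takes 1/2.
Bhavna predeceased; the 1/2 allotted to Bhavna's branch passes to Bhavna's issue by representation.
The 1/2 is divided into 3 equal shares of 1/6 among Eshan, Vikram, Usha.
Eshan is living and takes 1/6.
Vikram is living and takes 1/6.
Usha is living and takes 1/6.

Eshan 1/6; Hemant 1/2; Usha 1/6; Vikram 1/6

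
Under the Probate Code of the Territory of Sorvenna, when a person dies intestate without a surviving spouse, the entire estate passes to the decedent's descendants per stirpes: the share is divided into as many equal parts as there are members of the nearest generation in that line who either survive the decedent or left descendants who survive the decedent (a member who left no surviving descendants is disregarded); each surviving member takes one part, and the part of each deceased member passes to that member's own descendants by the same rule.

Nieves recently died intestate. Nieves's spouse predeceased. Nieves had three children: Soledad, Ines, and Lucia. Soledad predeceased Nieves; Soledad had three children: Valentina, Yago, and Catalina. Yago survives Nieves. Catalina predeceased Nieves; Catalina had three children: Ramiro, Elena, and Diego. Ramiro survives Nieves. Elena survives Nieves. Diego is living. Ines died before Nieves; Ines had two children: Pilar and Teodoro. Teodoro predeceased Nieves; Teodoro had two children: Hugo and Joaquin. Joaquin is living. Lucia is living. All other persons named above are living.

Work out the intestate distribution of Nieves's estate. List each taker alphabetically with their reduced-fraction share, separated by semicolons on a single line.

There is no surviving spouse, so the entire estate passes to Nieves's descendants per stirpes.
The estate is divided into 3 equal shares of 1/3 among Soledad, Ines, Lucia.
Soledad predeceased; the 1/3 allotted to Soledad's branch passes to Soledad's issue by representation.
The 1/3 is divided into 3 equal shares of 1/9 among Valentina, Yago, Catalina.
Valentina is living and takes 1/9.
Yago is living and takes 1/9.
Catalina predeceased; the 1/9 allotted to Catalina's branch passes to Catalina's issue by representation.
The 1/9 is divided into 3 equal shares of 1/27 among Ramiro, Elena, Diego.
Ramiro is living and takes 1/27.
Elena is living and takes 1/27.
Diego is living and takes 1/27.
Ines predeceased; the 1/3 allotted to Ines's branch passes to Ines's issue by representation.
The 1/3 is divided into 2 equal shares of 1/6 among Pilar, Teodoro.
Pilar is living and takes 1/6.
Teodoro predeceased; the 1/6 allotted to Teodoro's branch passes to Teodoro's issue by representation.
The 1/6 is divided into 2 equal shares of 1/12 among Hugo, Joaquin.
Hugo is living and takes 1/12.
Joaquin is living and takes 1/12.
Lucia is living and takes 1/3.

Diego 1/27; Elena 1/27; Hugo 1/12; Joaquin 1/12; Lucia 1/3; Pilar 1/6; Ramiro 1/27; Valentina 1/9; Yago 1/9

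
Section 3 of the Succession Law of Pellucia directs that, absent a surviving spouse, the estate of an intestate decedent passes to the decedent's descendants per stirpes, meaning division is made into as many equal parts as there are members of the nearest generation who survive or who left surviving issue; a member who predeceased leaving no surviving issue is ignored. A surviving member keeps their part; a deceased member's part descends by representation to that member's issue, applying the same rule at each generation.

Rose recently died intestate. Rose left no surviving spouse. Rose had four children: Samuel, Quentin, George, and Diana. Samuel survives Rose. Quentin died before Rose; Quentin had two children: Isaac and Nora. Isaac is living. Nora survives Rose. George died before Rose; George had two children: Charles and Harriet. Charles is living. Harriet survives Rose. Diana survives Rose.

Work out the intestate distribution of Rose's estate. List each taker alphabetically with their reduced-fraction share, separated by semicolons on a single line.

Charles 1/8; Diana 1/4; Harriet 1/8; Isaac 1/8; Nora 1/8; Samuel 1/4

There is no surviving spouse, so the entire estate passes to Rose's descendants per stirpes.
The estate is divided into 4 equal shares of 1/4 among Samuel, Quentin, George, Diana.
Samuel is living and takes 1/4.
Quentin predeceased; the 1/4 allotted to Quentin's branch passes to Quentin's issue by representation.
The 1/4 is divided into 2 equal shares of 1/8 among Isaac, Nora.
Isaac is living and takes 1/8.
Nora is living and takes 1/8.
George predeceased; the 1/4 allotted to George's branch passes to George's issue by representation.
The 1/4 is divided into 2 equal shares of 1/8 among Charles, Harriet.
Charles is living and takes 1/8.
Harriet is living and takes 1/8.
Diana is living and takes 1/4.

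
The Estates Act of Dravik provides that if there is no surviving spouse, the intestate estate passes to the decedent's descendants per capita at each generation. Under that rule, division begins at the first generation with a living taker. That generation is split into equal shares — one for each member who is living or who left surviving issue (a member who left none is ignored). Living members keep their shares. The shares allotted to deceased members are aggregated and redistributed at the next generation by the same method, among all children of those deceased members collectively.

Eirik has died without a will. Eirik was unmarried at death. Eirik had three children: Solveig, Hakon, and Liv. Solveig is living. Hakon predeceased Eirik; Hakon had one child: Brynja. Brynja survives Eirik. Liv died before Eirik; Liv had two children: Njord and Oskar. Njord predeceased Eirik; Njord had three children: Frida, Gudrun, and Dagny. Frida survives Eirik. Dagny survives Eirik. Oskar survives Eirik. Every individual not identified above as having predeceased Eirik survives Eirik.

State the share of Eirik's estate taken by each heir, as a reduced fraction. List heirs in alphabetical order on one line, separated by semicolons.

There is no surviving spouse, so the entire estate passes to Eirik's descendants per capita at each generation.
At generation 1 (Solveig, Hakon, Liv) there are 3 shares of (1)/3 = 1/3 each.
Living: Solveig — each takes 1/3.
Deceased: Hakon and Liv. Their combined 2/3 is pooled and carried to generation 2.
At generation 2 (Brynja, Njord, Oskar) there are 3 shares of (2/3)/3 = 2/9 each.
Living: Brynja and Oskar — each takes 2/9.
Deceased: Njord. That 2/9 share is carried to generation 3.
At generation 3 (Frida, Gudrun, Dagny) there are 3 shares of (2/9)/3 = 2/27 each.
Living: Frida, Gudrun, and Dagny — each takes 2/27.

Brynja 2/9; Dagny 2/27; Frida 2/27; Gudrun 2/27; Oskar 2/9; Solveig 1/3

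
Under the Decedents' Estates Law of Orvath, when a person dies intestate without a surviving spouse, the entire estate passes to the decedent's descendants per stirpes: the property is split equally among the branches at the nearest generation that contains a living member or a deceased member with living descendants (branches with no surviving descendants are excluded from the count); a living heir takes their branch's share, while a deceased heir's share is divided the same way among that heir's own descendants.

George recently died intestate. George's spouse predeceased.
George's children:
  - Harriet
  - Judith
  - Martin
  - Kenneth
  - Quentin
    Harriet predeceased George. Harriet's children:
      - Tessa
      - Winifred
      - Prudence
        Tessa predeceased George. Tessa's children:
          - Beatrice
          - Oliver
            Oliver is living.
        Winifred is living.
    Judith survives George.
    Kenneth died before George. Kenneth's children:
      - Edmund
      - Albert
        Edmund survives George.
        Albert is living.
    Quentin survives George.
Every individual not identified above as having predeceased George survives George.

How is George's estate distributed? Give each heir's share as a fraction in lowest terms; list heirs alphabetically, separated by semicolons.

Albert 1/10; Beatrice 1/30; Edmund 1/10; Judith 1/5; Martin 1/5; Oliver 1/30; Prudence 1/15; Quentin 1/5; Winifred 1/15

There is no surviving spouse, so the entire estate passes to George's descendants per stirpes.
The estate is divided into 5 equal shares of 1/5 among Harriet, Judith, Martin, Kenneth, Quentin.
Harriet predeceased; the 1/5 allotted to Harriet's branch passes to Harriet's issue by representation.
The 1/5 is divided into 3 equal shares of 1/15 among Tessa, Winifred, Prudence.
Tessa predeceased; the 1/15 allotted to Tessa's branch passes to Tessa's issue by representation.
The 1/15 is divided into 2 equal shares of 1/30 among Beatrice, Oliver.
Beatrice is living and takes 1/30.
Oliver is living and takes 1/30.
Winifred is living and takes 1/15.
Prudence is living and takes 1/15.
Judith is living and takes 1/5.
Martin is living and takes 1/5.
Kenneth predeceased; the 1/5 allotted to Kenneth's branch passes to Kenneth's issue by representation.
The 1/5 is divided into 2 equal shares of 1/10 among Edmund, Albert.
Edmund is living and takes 1/10.
Albert is living and takes 1/10.
Quentin is living and takes 1/5.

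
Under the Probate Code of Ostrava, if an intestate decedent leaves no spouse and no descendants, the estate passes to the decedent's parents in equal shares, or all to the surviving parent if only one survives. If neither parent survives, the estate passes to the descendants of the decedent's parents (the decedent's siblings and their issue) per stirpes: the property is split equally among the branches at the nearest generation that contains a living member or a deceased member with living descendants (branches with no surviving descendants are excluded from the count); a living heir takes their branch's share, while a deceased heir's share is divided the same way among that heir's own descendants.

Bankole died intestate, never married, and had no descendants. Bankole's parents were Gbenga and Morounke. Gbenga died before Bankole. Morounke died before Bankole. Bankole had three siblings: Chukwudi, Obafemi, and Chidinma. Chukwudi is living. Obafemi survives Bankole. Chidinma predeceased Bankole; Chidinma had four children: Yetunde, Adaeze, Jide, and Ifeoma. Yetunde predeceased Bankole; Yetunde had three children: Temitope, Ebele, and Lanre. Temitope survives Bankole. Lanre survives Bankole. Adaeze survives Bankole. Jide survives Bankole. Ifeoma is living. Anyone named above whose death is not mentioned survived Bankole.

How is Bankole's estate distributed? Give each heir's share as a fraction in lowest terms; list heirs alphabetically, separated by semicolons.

Adaeze 1/12; Chukwudi 1/3; Ebele 1/36; Ifeoma 1/12; Jide 1/12; Lanre 1/36; Obafemi 1/3; Temitope 1/36

Neither parent survives and there are no descendants, so the estate passes to Bankole's siblings and their issue per stirpes.
The estate is divided into 3 equal shares of 1/3 among Chukwudi, Obafemi, Chidinma.
Chukwudi is living and takes 1/3.
Obafemi is living and takes 1/3.
Chidinma predeceased; the 1/3 allotted to Chidinma's branch passes to Chidinma's issue by representation.
The 1/3 is divided into 4 equal shares of 1/12 among Yetunde, Adaeze, Jide, Ifeoma.
Yetunde predeceased; the 1/12 allotted to Yetunde's branch passes to Yetunde's issue by representation.
The 1/12 is divided into 3 equal shares of 1/36 among Temitope, Ebele, Lanre.
Temitope is living and takes 1/36.
Ebele is living and takes 1/36.
Lanre is living and takes 1/36.
Adaeze is living and takes 1/12.
Jide is living and takes 1/12.
Ifeoma is living and takes 1/12.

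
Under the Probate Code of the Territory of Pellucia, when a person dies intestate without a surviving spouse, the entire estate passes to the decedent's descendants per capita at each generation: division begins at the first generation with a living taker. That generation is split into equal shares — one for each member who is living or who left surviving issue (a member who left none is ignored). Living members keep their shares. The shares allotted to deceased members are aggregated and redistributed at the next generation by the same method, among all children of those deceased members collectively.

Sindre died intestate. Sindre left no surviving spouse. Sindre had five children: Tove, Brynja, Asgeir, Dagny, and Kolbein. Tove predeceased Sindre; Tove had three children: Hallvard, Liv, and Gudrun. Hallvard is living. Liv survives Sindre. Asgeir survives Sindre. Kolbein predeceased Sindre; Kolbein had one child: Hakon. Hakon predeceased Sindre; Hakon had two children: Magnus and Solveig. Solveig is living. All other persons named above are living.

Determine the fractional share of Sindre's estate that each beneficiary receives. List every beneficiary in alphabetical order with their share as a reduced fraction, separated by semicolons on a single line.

Asgeir 1/5; Brynja 1/5; Dagny 1/5; Gudrun 1/10; Hallvard 1/10; Liv 1/10; Magnus 1/20; Solveig 1/20

There is no surviving spouse, so the entire estate passes to Sindre's descendants per capita at each generation.
At generation 1 (Tove, Brynja, Asgeir, Dagny, Kolbein) there are 5 shares of (1)/5 = 1/5 each.
Living: Brynja, Asgeir, and Dagny — each takes 1/5.
Deceased: Tove and Kolbein. Their combined 2/5 is pooled and carried to generation 2.
At generation 2 (Hallvard, Liv, Gudrun, Hakon) there are 4 shares of (2/5)/4 = 1/10 each.
Living: Hallvard, Liv, and Gudrun — each takes 1/10.
Deceased: Hakon. That 1/10 share is carried to generation 3.
At generation 3 (Magnus, Solveig) there are 2 shares of (1/10)/2 = 1/20 each.
Living: Magnus and Solveig — each takes 1/20.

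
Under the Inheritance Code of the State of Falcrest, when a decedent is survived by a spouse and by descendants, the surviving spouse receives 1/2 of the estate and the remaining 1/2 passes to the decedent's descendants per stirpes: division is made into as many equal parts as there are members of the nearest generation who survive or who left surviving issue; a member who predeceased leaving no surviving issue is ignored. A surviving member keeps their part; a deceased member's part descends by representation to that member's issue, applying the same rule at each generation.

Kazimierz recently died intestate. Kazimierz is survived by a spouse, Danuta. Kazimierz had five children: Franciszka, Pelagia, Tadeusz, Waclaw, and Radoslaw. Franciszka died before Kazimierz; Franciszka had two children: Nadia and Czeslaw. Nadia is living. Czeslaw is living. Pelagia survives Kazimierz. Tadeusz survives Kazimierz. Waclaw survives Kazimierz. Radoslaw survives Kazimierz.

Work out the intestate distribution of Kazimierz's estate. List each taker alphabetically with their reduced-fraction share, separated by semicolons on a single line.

Czeslaw 1/20; Danuta 1/2; Nadia 1/20; Pelagia 1/10; Radoslaw 1/10; Tadeusz 1/10; Waclaw 1/10

Danuta, as surviving spouse, takes 1/2.
The remaining 1/2 passes to Kazimierz's descendants per stirpes.
The 1/2 is divided into 5 equal shares of 1/10 among Franciszka, Pelagia, Tadeusz, Waclaw, Radoslaw.
Franciszka predeceased; the 1/10 allotted to Franciszka's branch passes to Franciszka's issue by representation.
The 1/10 is divided into 2 equal shares of 1/20 among Nadia, Czeslaw.
Nadia is living and takes 1/20.
Czeslaw is living and takes 1/20.
Pelagia is living and takes 1/10.
Tadeusz is living and takes 1/10.
Waclaw is living and takes 1/10.
Radoslaw is living and takes 1/10.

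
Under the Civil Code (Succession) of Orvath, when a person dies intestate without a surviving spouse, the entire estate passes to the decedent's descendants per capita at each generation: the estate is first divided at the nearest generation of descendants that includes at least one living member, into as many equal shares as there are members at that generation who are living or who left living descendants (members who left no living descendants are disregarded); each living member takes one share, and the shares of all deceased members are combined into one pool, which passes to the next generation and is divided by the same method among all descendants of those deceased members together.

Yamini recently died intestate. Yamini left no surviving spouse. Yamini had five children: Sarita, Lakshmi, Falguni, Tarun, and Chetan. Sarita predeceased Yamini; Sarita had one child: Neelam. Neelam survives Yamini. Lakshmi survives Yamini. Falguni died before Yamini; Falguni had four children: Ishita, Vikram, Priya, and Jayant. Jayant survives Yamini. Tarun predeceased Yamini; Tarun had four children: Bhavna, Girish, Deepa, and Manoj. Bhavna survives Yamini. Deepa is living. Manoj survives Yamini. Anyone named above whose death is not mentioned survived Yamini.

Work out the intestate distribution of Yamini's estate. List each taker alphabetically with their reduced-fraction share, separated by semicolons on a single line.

There is no surviving spouse, so the entire estate passes to Yamini's descendants per capita at each generation.
At generation 1 (Sarita, Lakshmi, Falguni, Tarun, Chetan) there are 5 shares of (1)/5 = 1/5 each.
Living: Lakshmi and Chetan — each takes 1/5.
Deceased: Sarita, Falguni, and Tarun. Their combined 3/5 is pooled and carried to generation 2.
At generation 2 (Neelam, Ishita, Vikram, Priya, Jayant, Bhavna, Girish, Deepa, Manoj) there are 9 shares of (3/5)/9 = 1/15 each.
Living: Neelam, Ishita, Vikram, Priya, Jayant, Bhavna, Girish, Deepa, and Manoj — each takes 1/15.

Bhavna 1/15; Chetan 1/5; Deepa 1/15; Girish 1/15; Ishita 1/15; Jayant 1/15; Lakshmi 1/5; Manoj 1/15; Neelam 1/15; Priya 1/15; Vikram 1/15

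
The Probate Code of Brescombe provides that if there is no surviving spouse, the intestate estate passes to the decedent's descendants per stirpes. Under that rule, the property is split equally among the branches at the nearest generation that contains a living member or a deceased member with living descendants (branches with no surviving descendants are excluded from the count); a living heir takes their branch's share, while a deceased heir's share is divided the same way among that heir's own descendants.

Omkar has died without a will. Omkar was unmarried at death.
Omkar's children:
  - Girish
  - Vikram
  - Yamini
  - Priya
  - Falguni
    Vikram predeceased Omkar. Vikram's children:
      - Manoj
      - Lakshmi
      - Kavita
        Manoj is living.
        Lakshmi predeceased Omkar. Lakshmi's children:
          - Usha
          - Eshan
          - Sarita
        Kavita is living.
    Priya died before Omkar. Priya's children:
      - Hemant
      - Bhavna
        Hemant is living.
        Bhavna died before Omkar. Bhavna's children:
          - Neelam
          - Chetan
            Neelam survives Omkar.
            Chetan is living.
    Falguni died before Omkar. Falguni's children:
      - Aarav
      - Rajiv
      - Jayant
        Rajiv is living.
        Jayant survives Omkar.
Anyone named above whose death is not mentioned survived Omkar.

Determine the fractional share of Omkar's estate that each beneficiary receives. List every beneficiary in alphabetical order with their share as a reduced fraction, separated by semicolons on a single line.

Aarav 1/15; Chetan 1/20; Eshan 1/45; Girish 1/5; Hemant 1/10; Jayant 1/15; Kavita 1/15; Manoj 1/15; Neelam 1/20; Rajiv 1/15; Sarita 1/45; Usha 1/45; Yamini 1/5

There is no surviving spouse, so the entire estate passes to Omkar's descendants per stirpes.
The estate is divided into 5 equal shares of 1/5 among Girish, Vikram, Yamini, Priya, Falguni.
Girish is living and takes 1/5.
Vikram predeceased; the 1/5 allotted to Vikram's branch passes to Vikram's issue by representation.
The 1/5 is divided into 3 equal shares of 1/15 among Manoj, Lakshmi, Kavita.
Manoj is living and takes 1/15.
Lakshmi predeceased; the 1/15 allotted to Lakshmi's branch passes to Lakshmi's issue by representation.
The 1/15 is divided into 3 equal shares of 1/45 among Usha, Eshan, Sarita.
Usha is living and takes 1/45.
Eshan is living and takes 1/45.
Sarita is living and takes 1/45.
Kavita is living and takes 1/15.
Yamini is living and takes 1/5.
Priya predeceased; the 1/5 allotted to Priya's branch passes to Priya's issue by representation.
The 1/5 is divided into 2 equal shares of 1/10 among Hemant, Bhavna.
Hemant is living and takes 1/10.
Bhavna predeceased; the 1/10 allotted to Bhavna's branch passes to Bhavna's issue by representation.
The 1/10 is divided into 2 equal shares of 1/20 among Neelam, Chetan.
Neelam is living and takes 1/20.
Chetan is living and takes 1/20.
Falguni predeceased; the 1/5 allotted to Falguni's branch passes to Falguni's issue by representation.
The 1/5 is divided into 3 equal shares of 1/15 among Aarav, Rajiv, Jayant.
Aarav is living and takes 1/15.
Rajiv is living and takes 1/15.
Jayant is living and takes 1/15.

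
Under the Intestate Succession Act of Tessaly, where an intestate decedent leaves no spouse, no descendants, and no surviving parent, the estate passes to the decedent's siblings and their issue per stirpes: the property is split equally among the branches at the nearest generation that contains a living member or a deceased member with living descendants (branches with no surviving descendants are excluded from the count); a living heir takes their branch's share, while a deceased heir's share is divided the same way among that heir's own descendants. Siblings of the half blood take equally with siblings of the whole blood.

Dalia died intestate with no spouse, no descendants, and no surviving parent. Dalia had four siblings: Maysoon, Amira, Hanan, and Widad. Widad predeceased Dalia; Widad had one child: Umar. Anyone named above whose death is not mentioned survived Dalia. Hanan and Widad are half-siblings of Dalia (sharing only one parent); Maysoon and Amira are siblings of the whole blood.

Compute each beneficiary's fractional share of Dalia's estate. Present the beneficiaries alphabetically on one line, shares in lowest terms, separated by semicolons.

Amira 1/4; Hanan 1/4; Maysoon 1/4; Umar 1/4

No spouse, descendants, or parent survives, so the estate passes to Dalia's siblings per stirpes.
Half-blood and whole-blood siblings take equally under the stated rule.
The estate is divided into 4 equal shares of 1/4 among Maysoon, Amira, Hanan, Widad.
Maysoon is living and takes 1/4.
Amira is living and takes 1/4.
Hanan is living and takes 1/4.
Widad predeceased; the 1/4 allotted to Widad's branch passes to Widad's issue by representation.
Umar is the sole taker at this level and receives the full 1/4.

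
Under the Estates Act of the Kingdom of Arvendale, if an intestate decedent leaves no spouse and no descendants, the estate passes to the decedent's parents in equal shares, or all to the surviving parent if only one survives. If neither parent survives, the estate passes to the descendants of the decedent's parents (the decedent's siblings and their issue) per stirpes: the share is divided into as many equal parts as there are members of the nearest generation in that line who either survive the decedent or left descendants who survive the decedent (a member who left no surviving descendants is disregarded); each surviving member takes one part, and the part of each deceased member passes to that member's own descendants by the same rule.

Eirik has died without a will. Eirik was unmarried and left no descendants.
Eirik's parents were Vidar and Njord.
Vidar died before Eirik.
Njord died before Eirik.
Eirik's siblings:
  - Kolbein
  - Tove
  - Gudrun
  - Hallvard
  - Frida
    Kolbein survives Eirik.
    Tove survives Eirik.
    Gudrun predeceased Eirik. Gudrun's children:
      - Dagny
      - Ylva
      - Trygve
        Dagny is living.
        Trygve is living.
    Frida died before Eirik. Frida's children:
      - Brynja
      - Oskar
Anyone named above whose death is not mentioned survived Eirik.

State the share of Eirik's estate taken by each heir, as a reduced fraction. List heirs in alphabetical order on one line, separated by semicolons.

Brynja 1/10; Dagny 1/15; Hallvard 1/5; Kolbein 1/5; Oskar 1/10; Tove 1/5; Trygve 1/15; Ylva 1/15

Neither parent survives and there are no descendants, so the estate passes to Eirik's siblings and their issue per stirpes.
The estate is divided into 5 equal shares of 1/5 among Kolbein, Tove, Gudrun, Hallvard, Frida.
Kolbein is living and takes 1/5.
Tove is living and takes 1/5.
Gudrun predeceased; the 1/5 allotted to Gudrun's branch passes to Gudrun's issue by representation.
The 1/5 is divided into 3 equal shares of 1/15 among Dagny, Ylva, Trygve.
Dagny is living and takes 1/15.
Ylva is living and takes 1/15.
Trygve is living and takes 1/15.
Hallvard is living and takes 1/5.
Frida predeceased; the 1/5 allotted to Frida's branch passes to Frida's issue by representation.
The 1/5 is divided into 2 equal shares of 1/10 among Brynja, Oskar.
Brynja is living and takes 1/10.
Oskar is living and takes 1/10.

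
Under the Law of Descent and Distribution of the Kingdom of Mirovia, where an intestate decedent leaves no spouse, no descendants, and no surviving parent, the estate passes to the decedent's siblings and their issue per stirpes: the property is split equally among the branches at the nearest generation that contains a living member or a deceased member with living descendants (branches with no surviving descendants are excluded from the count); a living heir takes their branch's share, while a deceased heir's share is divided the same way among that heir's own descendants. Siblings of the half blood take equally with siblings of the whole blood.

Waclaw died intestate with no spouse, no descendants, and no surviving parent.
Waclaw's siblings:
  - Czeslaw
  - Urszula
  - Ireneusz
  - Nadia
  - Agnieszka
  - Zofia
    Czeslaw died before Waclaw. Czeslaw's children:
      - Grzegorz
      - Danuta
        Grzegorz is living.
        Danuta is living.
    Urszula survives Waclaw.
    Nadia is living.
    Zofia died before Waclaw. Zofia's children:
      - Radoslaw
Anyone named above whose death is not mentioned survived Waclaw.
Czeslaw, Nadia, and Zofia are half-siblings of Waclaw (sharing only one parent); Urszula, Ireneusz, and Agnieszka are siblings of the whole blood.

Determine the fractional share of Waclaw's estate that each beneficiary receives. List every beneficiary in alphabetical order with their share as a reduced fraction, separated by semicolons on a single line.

Agnieszka 1/6; Danuta 1/12; Grzegorz 1/12; Ireneusz 1/6; Nadia 1/6; Radoslaw 1/6; Urszula 1/6

No spouse, descendants, or parent survives, so the estate passes to Waclaw's siblings per stirpes.
Half-blood and whole-blood siblings take equally under the stated rule.
The estate is divided into 6 equal shares of 1/6 among Czeslaw, Urszula, Ireneusz, Nadia, Agnieszka, Zofia.
Czeslaw predeceased; the 1/6 allotted to Czeslaw's branch passes to Czeslaw's issue by representation.
The 1/6 is divided into 2 equal shares of 1/12 among Grzegorz, Danuta.
Grzegorz is living and takes 1/12.
Danuta is living and takes 1/12.
Urszula is living and takes 1/6.
Ireneusz is living and takes 1/6.
Nadia is living and takes 1/6.
Agnieszka is living and takes 1/6.
Zofia predeceased; the 1/6 allotted to Zofia's branch passes to Zofia's issue by representation.
Radoslaw is the sole taker at this level and receives the full 1/6.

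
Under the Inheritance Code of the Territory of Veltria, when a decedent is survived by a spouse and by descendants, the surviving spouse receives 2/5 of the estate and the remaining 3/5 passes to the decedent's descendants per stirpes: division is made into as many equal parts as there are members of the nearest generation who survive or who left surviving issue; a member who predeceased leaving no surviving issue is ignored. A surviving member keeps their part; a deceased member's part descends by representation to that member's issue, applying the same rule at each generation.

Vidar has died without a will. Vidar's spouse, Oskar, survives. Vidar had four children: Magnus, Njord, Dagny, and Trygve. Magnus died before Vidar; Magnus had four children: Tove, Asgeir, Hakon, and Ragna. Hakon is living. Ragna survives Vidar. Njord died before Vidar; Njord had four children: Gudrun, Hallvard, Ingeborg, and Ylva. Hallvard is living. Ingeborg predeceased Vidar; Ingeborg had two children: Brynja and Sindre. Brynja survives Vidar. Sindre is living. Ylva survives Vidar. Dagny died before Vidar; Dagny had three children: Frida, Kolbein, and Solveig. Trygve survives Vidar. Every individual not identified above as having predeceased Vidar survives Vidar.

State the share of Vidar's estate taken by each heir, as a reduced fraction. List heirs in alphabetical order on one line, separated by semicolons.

Asgeir 3/80; Brynja 3/160; Frida 1/20; Gudrun 3/80; Hakon 3/80; Hallvard 3/80; Kolbein 1/20; Oskar 2/5; Ragna 3/80; Sindre 3/160; Solveig 1/20; Tove 3/80; Trygve 3/20; Ylva 3/80

Oskar, as surviving spouse, takes 2/5.
The remaining 3/5 passes to Vidar's descendants per stirpes.
The 3/5 is divided into 4 equal shares of 3/20 among Magnus, Njord, Dagny, Trygve.
Magnus predeceased; the 3/20 allotted to Magnus's branch passes to Magnus's issue by representation.
The 3/20 is divided into 4 equal shares of 3/80 among Tove, Asgeir, Hakon, Ragna.
Tove is living and takes 3/80.
Asgeir is living and takes 3/80.
Hakon is living and takes 3/80.
Ragna is living and takes 3/80.
Njord predeceased; the 3/20 allotted to Njord's branch passes to Njord's issue by representation.
The 3/20 is divided into 4 equal shares of 3/80 among Gudrun, Hallvard, Ingeborg, Ylva.
Gudrun is living and takes 3/80.
Hallvard is living and takes 3/80.
Ingeborg predeceased; the 3/80 allotted to Ingeborg's branch passes to Ingeborg's issue by representation.
The 3/80 is divided into 2 equal shares of 3/160 among Brynja, Sindre.
Brynja is living and takes 3/160.
Sindre is living and takes 3/160.
Ylva is living and takes 3/80.
Dagny predeceased; the 3/20 allotted to Dagny's branch passes to Dagny's issue by representation.
The 3/20 is divided into 3 equal shares of 1/20 among Frida, Kolbein, Solveig.
Frida is living and takes 1/20.
Kolbein is living and takes 1/20.
Solveig is living and takes 1/20.
Trygve is living and takes 3/20.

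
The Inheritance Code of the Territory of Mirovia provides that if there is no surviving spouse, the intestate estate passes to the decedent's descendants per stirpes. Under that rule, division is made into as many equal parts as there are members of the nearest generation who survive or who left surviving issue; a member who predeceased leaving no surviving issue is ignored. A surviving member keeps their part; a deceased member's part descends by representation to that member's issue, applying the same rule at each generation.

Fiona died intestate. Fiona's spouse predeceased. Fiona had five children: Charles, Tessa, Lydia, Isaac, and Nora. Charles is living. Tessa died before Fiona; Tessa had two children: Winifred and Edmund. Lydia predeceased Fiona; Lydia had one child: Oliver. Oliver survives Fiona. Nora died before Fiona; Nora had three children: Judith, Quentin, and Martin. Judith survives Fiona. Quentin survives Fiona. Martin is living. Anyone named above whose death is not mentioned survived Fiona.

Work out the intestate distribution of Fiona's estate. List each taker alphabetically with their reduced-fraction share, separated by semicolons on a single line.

There is no surviving spouse, so the entire estate passes to Fiona's descendants per stirpes.
The estate is divided into 5 equal shares of 1/5 among Charles, Tessa, Lydia, Isaac, Nora.
Charles is living and takes 1/5.
Tessa predeceased; the 1/5 allotted to Tessa's branch passes to Tessa's issue by representation.
The 1/5 is divided into 2 equal shares of 1/10 among Winifred, Edmund.
Winifred is living and takes 1/10.
Edmund is living and takes 1/10.
Lydia predeceased; the 1/5 allotted to Lydia's branch passes to Lydia's issue by representation.
Oliver is the sole taker at this level and receives the full 1/5.
Isaac is living and takes 1/5.
Nora predeceased; the 1/5 allotted to Nora's branch passes to Nora's issue by representation.
The 1/5 is divided into 3 equal shares of 1/15 among Judith, Quentin, Martin.
Judith is living and takes 1/15.
Quentin is living and takes 1/15.
Martin is living and takes 1/15.

Charles 1/5; Edmund 1/10; Isaac 1/5; Judith 1/15; Martin 1/15; Oliver 1/5; Quentin 1/15; Winifred 1/10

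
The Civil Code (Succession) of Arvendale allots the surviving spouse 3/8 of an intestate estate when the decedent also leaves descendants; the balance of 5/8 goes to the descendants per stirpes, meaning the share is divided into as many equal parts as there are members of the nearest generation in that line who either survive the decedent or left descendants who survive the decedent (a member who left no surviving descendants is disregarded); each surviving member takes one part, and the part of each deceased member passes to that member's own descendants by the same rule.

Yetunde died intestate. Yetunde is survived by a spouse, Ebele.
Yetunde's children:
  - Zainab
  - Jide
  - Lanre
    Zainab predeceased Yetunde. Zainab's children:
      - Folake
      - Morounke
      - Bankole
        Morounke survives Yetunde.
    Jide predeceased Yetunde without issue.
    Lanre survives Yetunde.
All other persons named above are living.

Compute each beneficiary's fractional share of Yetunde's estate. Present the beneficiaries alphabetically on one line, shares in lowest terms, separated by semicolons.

Ebele, as surviving spouse, takes 3/8.
The remaining 5/8 passes to Yetunde's descendants per stirpes.
Jide left no surviving issue, so that branch lapses and is disregarded.
The 5/8 is divided into 2 equal shares of 5/16 among Zainab, Lanre.
Zainab predeceased; the 5/16 allotted to Zainab's branch passes to Zainab's issue by representation.
The 5/16 is divided into 3 equal shares of 5/48 among Folake, Morounke, Bankole.
Folake is living and takes 5/48.
Morounke is living and takes 5/48.
Bankole is living and takes 5/48.
Lanre is living and takes 5/16.

Bankole 5/48; Ebele 3/8; Folake 5/48; Lanre 5/16; Morounke 5/48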